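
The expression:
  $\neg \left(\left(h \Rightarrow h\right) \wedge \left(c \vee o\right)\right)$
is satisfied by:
  {o: False, c: False}


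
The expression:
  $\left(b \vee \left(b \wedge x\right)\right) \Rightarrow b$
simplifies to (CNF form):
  $\text{True}$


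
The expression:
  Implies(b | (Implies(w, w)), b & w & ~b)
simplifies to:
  False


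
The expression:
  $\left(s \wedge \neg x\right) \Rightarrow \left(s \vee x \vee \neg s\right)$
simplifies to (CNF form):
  $\text{True}$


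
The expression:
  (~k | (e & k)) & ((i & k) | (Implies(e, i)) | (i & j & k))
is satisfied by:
  {i: True, k: False, e: False}
  {k: False, e: False, i: False}
  {i: True, e: True, k: False}
  {i: True, e: True, k: True}


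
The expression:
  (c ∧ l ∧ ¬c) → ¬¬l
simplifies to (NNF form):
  True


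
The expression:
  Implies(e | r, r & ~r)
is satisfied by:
  {e: False, r: False}


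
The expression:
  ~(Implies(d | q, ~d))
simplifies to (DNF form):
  d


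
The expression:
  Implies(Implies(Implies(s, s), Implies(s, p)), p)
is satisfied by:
  {p: True, s: True}
  {p: True, s: False}
  {s: True, p: False}


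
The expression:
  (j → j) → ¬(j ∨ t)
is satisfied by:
  {t: False, j: False}


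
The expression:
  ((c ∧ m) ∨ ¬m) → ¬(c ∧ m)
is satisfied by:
  {m: False, c: False}
  {c: True, m: False}
  {m: True, c: False}


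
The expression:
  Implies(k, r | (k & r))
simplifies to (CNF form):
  r | ~k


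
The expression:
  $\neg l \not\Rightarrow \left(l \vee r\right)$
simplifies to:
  $\neg l \wedge \neg r$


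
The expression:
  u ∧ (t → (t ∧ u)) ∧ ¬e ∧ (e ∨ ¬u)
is never true.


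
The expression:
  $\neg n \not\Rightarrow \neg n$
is never true.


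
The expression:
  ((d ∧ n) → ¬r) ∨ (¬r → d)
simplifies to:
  True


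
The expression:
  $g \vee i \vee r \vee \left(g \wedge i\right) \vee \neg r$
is always true.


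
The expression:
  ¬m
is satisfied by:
  {m: False}


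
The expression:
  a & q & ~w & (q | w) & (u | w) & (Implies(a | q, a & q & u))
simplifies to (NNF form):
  a & q & u & ~w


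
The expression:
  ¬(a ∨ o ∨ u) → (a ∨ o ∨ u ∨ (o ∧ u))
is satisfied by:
  {a: True, o: True, u: True}
  {a: True, o: True, u: False}
  {a: True, u: True, o: False}
  {a: True, u: False, o: False}
  {o: True, u: True, a: False}
  {o: True, u: False, a: False}
  {u: True, o: False, a: False}


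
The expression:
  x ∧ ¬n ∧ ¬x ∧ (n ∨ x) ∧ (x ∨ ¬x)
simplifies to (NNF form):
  False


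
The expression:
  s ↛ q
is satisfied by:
  {s: True, q: False}


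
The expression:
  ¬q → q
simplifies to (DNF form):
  q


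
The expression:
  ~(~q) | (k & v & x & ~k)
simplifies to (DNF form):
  q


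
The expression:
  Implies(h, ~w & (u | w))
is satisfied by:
  {u: True, w: False, h: False}
  {w: False, h: False, u: False}
  {u: True, w: True, h: False}
  {w: True, u: False, h: False}
  {h: True, u: True, w: False}


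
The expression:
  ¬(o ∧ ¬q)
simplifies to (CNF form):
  q ∨ ¬o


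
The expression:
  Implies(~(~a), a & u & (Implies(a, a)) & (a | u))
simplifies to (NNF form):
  u | ~a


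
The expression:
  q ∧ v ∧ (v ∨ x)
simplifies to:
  q ∧ v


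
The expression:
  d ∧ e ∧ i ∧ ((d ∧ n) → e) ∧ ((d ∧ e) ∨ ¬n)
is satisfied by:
  {i: True, e: True, d: True}


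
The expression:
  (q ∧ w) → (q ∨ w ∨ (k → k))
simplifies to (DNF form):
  True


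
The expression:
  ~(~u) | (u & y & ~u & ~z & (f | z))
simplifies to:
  u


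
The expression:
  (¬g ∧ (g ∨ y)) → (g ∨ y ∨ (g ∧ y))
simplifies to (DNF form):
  True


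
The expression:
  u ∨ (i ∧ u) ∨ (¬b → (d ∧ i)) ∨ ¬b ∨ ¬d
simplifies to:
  True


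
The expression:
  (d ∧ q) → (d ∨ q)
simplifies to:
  True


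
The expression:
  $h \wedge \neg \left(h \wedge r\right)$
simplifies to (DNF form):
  $h \wedge \neg r$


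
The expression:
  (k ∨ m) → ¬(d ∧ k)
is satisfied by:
  {k: False, d: False}
  {d: True, k: False}
  {k: True, d: False}


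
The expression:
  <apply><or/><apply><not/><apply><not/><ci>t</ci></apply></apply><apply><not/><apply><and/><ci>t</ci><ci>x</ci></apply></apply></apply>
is always true.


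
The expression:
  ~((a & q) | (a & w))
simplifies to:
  ~a | (~q & ~w)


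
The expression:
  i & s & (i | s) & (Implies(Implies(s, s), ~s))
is never true.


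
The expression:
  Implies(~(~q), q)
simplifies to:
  True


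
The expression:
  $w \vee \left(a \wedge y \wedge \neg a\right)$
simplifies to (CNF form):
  $w$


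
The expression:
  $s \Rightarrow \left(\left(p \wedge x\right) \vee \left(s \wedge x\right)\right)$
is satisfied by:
  {x: True, s: False}
  {s: False, x: False}
  {s: True, x: True}


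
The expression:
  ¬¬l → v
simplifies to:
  v ∨ ¬l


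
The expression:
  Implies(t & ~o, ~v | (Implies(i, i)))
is always true.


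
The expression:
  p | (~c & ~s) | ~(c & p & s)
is always true.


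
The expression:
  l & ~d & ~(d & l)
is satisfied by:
  {l: True, d: False}


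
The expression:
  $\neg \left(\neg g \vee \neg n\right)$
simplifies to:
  $g \wedge n$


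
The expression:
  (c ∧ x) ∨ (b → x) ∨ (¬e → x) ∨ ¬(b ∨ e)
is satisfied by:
  {x: True, e: True, b: False}
  {x: True, e: False, b: False}
  {e: True, x: False, b: False}
  {x: False, e: False, b: False}
  {x: True, b: True, e: True}
  {x: True, b: True, e: False}
  {b: True, e: True, x: False}


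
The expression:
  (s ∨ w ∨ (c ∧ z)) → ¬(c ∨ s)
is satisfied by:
  {z: False, w: False, s: False, c: False}
  {w: True, c: False, z: False, s: False}
  {z: True, c: False, w: False, s: False}
  {w: True, z: True, c: False, s: False}
  {c: True, z: False, w: False, s: False}


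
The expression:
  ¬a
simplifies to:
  ¬a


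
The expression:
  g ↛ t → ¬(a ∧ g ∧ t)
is always true.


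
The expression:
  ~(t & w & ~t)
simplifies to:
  True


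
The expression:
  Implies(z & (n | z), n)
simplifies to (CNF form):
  n | ~z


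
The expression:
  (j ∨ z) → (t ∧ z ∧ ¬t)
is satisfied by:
  {z: False, j: False}


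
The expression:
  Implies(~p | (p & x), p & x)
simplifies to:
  p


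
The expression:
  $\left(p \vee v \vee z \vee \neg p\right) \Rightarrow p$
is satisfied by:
  {p: True}


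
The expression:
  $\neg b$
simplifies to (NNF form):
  $\neg b$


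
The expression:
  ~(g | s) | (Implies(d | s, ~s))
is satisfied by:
  {s: False}


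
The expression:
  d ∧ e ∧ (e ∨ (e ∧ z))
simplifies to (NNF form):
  d ∧ e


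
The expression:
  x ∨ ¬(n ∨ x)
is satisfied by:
  {x: True, n: False}
  {n: False, x: False}
  {n: True, x: True}


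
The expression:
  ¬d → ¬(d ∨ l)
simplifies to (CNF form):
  d ∨ ¬l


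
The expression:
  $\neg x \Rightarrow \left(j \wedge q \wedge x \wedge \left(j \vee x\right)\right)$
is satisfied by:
  {x: True}


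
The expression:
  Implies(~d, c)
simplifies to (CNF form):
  c | d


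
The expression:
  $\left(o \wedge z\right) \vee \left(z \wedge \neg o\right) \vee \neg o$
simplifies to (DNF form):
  $z \vee \neg o$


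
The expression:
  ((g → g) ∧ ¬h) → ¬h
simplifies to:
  True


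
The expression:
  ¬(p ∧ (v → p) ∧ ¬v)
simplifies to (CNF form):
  v ∨ ¬p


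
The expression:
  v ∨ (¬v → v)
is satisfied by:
  {v: True}


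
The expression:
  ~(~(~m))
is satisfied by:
  {m: False}


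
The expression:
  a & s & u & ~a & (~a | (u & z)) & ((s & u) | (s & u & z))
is never true.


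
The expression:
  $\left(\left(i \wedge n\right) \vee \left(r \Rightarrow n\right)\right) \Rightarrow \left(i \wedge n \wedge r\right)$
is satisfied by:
  {r: True, i: True, n: False}
  {r: True, n: False, i: False}
  {r: True, i: True, n: True}


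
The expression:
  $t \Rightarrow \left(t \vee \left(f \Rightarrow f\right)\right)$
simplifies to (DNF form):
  $\text{True}$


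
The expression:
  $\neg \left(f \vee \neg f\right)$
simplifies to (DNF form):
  $\text{False}$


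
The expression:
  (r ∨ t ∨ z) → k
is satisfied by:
  {k: True, t: False, r: False, z: False}
  {k: True, z: True, t: False, r: False}
  {k: True, r: True, t: False, z: False}
  {k: True, z: True, r: True, t: False}
  {k: True, t: True, r: False, z: False}
  {k: True, z: True, t: True, r: False}
  {k: True, r: True, t: True, z: False}
  {k: True, z: True, r: True, t: True}
  {z: False, t: False, r: False, k: False}


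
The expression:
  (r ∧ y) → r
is always true.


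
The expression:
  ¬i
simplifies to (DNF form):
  ¬i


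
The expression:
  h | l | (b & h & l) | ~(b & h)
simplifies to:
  True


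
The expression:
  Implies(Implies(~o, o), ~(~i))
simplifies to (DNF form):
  i | ~o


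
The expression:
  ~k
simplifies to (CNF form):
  ~k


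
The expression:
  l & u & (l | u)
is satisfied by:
  {u: True, l: True}


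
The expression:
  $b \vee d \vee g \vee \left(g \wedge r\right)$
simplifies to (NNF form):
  $b \vee d \vee g$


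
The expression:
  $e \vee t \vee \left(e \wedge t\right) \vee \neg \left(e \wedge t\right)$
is always true.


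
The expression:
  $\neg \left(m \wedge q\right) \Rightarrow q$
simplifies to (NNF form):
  $q$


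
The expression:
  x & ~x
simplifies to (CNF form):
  False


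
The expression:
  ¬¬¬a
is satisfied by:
  {a: False}


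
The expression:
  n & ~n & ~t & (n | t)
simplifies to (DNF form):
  False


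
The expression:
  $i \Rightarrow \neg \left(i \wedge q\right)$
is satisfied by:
  {q: False, i: False}
  {i: True, q: False}
  {q: True, i: False}


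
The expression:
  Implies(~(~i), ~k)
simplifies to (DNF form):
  ~i | ~k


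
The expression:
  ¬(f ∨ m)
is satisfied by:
  {f: False, m: False}


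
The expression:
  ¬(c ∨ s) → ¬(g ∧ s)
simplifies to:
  True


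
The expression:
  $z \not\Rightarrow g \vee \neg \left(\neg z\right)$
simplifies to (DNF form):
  $z$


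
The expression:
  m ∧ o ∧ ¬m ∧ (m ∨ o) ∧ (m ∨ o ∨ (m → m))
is never true.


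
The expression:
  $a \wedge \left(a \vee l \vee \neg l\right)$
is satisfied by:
  {a: True}


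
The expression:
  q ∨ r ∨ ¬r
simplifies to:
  True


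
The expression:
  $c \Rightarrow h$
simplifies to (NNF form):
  $h \vee \neg c$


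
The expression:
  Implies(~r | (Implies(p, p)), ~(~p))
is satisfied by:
  {p: True}


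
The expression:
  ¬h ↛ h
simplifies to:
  True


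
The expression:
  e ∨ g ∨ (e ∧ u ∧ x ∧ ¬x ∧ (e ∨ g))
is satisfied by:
  {e: True, g: True}
  {e: True, g: False}
  {g: True, e: False}


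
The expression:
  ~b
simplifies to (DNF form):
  ~b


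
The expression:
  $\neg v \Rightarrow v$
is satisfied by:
  {v: True}


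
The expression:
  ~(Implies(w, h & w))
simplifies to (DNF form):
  w & ~h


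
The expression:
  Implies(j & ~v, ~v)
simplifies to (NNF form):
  True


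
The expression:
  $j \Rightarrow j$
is always true.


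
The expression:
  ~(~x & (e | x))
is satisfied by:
  {x: True, e: False}
  {e: False, x: False}
  {e: True, x: True}


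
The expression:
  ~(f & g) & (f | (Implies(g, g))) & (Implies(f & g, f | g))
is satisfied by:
  {g: False, f: False}
  {f: True, g: False}
  {g: True, f: False}


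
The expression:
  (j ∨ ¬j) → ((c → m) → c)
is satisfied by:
  {c: True}


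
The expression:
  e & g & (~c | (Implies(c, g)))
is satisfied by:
  {e: True, g: True}


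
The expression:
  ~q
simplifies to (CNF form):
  ~q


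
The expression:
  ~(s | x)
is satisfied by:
  {x: False, s: False}


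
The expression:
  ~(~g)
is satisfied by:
  {g: True}


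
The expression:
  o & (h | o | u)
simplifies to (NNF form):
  o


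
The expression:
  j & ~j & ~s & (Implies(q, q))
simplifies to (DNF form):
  False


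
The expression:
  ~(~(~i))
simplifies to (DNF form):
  ~i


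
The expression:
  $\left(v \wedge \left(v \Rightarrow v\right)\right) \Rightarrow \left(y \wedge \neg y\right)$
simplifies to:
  $\neg v$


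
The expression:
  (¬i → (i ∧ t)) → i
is always true.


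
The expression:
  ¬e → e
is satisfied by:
  {e: True}


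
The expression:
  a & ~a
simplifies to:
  False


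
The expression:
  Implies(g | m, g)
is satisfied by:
  {g: True, m: False}
  {m: False, g: False}
  {m: True, g: True}


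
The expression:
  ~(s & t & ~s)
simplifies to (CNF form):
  True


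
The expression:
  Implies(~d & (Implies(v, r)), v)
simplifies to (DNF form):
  d | v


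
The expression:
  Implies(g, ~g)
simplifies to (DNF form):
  ~g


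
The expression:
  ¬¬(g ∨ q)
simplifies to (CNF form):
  g ∨ q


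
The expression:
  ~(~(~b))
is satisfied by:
  {b: False}


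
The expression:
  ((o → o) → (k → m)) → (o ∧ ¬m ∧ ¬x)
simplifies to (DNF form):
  (k ∧ ¬m) ∨ (k ∧ o ∧ ¬m) ∨ (k ∧ ¬m ∧ ¬x) ∨ (o ∧ ¬m ∧ ¬x)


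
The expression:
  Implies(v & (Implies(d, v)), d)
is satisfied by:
  {d: True, v: False}
  {v: False, d: False}
  {v: True, d: True}


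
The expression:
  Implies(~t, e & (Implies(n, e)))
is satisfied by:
  {t: True, e: True}
  {t: True, e: False}
  {e: True, t: False}


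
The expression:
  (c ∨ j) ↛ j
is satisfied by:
  {c: True, j: False}


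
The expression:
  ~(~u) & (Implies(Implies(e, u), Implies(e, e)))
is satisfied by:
  {u: True}


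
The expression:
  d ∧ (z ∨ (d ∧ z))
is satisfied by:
  {z: True, d: True}


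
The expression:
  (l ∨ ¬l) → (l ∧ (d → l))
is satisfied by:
  {l: True}


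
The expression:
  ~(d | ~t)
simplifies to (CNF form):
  t & ~d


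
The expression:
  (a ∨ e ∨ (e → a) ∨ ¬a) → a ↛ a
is never true.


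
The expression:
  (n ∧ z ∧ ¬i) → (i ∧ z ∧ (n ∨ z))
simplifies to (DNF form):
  i ∨ ¬n ∨ ¬z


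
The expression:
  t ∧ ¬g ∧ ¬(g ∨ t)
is never true.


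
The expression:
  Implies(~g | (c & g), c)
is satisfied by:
  {c: True, g: True}
  {c: True, g: False}
  {g: True, c: False}


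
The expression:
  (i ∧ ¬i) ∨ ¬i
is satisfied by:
  {i: False}


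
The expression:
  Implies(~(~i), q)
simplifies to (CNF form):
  q | ~i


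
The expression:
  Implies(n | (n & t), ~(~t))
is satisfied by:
  {t: True, n: False}
  {n: False, t: False}
  {n: True, t: True}


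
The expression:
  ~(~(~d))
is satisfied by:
  {d: False}


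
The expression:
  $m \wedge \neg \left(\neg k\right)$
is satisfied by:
  {m: True, k: True}


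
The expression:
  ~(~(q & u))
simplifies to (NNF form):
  q & u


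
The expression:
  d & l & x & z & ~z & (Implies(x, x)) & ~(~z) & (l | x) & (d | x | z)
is never true.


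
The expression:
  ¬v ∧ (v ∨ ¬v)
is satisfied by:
  {v: False}


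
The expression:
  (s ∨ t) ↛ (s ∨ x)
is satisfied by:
  {t: True, x: False, s: False}


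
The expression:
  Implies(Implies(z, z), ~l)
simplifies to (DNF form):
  ~l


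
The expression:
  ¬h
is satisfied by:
  {h: False}


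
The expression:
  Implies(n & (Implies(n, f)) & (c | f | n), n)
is always true.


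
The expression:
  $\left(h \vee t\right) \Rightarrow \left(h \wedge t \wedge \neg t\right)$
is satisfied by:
  {h: False, t: False}


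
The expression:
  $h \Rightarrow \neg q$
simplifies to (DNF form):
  $\neg h \vee \neg q$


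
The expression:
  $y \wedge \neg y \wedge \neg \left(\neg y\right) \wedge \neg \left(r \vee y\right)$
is never true.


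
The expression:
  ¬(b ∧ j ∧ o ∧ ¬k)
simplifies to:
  k ∨ ¬b ∨ ¬j ∨ ¬o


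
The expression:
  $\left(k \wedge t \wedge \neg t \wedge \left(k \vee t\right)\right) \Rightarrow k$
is always true.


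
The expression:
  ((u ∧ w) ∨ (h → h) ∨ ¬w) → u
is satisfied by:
  {u: True}


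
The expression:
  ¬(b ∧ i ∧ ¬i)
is always true.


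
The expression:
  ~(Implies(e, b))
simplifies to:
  e & ~b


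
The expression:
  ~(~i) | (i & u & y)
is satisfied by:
  {i: True}


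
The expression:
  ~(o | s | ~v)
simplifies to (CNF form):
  v & ~o & ~s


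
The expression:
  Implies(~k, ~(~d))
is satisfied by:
  {d: True, k: True}
  {d: True, k: False}
  {k: True, d: False}


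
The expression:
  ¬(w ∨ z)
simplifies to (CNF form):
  ¬w ∧ ¬z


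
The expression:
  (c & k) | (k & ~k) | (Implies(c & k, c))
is always true.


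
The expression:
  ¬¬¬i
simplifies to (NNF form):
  ¬i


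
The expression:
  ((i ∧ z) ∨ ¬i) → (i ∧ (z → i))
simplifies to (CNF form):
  i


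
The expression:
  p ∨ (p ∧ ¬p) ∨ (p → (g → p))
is always true.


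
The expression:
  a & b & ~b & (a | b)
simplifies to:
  False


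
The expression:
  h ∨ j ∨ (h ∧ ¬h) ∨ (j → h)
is always true.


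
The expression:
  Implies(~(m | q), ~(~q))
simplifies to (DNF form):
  m | q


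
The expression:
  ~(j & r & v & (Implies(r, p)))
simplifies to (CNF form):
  ~j | ~p | ~r | ~v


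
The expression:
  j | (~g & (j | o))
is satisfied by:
  {o: True, j: True, g: False}
  {j: True, g: False, o: False}
  {o: True, j: True, g: True}
  {j: True, g: True, o: False}
  {o: True, g: False, j: False}


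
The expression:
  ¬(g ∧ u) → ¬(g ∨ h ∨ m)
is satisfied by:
  {u: True, g: True, m: False, h: False}
  {u: True, g: True, h: True, m: False}
  {u: True, g: True, m: True, h: False}
  {u: True, g: True, h: True, m: True}
  {u: True, m: False, h: False, g: False}
  {u: False, m: False, h: False, g: False}


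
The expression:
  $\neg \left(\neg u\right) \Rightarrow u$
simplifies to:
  $\text{True}$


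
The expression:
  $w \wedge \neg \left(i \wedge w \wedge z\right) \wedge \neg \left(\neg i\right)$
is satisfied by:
  {i: True, w: True, z: False}


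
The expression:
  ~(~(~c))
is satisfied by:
  {c: False}


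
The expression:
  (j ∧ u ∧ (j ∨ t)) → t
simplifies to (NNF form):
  t ∨ ¬j ∨ ¬u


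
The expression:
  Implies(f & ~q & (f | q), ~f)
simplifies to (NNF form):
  q | ~f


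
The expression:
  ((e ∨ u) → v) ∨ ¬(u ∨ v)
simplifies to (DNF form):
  v ∨ ¬u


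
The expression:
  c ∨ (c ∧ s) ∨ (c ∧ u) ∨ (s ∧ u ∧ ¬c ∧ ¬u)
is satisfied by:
  {c: True}


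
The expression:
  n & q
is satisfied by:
  {q: True, n: True}


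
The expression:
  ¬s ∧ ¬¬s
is never true.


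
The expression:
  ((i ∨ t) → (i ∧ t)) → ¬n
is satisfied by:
  {t: False, n: False, i: False}
  {i: True, t: False, n: False}
  {t: True, i: False, n: False}
  {i: True, t: True, n: False}
  {n: True, i: True, t: False}
  {n: True, t: True, i: False}


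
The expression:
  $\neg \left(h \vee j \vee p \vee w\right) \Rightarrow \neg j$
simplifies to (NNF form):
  $\text{True}$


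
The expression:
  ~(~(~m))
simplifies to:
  ~m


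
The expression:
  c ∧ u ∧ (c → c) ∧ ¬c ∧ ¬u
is never true.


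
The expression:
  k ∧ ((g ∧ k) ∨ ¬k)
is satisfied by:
  {g: True, k: True}


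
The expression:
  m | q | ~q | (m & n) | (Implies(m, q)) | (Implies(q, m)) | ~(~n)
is always true.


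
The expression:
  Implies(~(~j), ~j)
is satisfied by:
  {j: False}


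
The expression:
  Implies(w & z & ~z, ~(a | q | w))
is always true.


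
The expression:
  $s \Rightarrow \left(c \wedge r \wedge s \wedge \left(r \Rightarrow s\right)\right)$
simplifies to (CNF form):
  $\left(c \vee \neg s\right) \wedge \left(r \vee \neg s\right)$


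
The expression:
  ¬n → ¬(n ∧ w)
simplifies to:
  True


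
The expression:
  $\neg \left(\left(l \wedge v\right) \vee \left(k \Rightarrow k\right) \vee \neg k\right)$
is never true.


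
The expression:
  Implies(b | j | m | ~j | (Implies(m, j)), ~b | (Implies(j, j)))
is always true.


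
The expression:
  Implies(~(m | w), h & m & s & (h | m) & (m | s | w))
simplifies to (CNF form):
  m | w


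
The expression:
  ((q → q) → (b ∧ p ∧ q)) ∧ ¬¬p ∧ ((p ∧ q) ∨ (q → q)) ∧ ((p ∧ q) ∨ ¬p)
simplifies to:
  b ∧ p ∧ q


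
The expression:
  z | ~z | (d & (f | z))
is always true.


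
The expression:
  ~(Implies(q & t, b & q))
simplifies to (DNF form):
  q & t & ~b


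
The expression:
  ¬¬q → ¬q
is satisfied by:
  {q: False}


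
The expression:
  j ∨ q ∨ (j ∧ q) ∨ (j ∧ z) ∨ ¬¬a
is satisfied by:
  {a: True, q: True, j: True}
  {a: True, q: True, j: False}
  {a: True, j: True, q: False}
  {a: True, j: False, q: False}
  {q: True, j: True, a: False}
  {q: True, j: False, a: False}
  {j: True, q: False, a: False}


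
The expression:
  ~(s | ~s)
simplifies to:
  False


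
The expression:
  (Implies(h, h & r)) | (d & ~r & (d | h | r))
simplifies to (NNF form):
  d | r | ~h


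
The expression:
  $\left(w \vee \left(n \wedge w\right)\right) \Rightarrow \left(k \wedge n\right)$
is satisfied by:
  {k: True, n: True, w: False}
  {k: True, n: False, w: False}
  {n: True, k: False, w: False}
  {k: False, n: False, w: False}
  {k: True, w: True, n: True}


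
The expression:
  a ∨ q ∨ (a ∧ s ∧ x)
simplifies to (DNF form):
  a ∨ q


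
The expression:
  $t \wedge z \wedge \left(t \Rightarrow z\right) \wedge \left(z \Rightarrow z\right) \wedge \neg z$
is never true.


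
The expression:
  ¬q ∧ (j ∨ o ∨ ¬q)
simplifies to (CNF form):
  ¬q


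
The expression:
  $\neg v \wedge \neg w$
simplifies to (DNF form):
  $\neg v \wedge \neg w$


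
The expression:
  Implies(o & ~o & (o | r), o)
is always true.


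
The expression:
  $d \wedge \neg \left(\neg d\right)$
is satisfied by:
  {d: True}


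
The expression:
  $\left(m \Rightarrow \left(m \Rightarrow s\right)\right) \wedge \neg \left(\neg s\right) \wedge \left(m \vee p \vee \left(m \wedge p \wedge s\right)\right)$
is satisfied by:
  {s: True, m: True, p: True}
  {s: True, m: True, p: False}
  {s: True, p: True, m: False}


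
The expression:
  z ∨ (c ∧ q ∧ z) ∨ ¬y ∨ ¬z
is always true.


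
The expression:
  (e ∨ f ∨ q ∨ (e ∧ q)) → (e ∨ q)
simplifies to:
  e ∨ q ∨ ¬f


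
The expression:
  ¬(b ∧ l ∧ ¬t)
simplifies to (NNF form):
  t ∨ ¬b ∨ ¬l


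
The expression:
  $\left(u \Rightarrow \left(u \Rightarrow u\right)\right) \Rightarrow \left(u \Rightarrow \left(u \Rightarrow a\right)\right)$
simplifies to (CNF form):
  $a \vee \neg u$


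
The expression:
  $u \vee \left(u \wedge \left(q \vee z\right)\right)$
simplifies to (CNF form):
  $u$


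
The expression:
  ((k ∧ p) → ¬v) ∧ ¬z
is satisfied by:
  {p: False, k: False, z: False, v: False}
  {v: True, p: False, k: False, z: False}
  {k: True, v: False, p: False, z: False}
  {v: True, k: True, p: False, z: False}
  {p: True, v: False, k: False, z: False}
  {v: True, p: True, k: False, z: False}
  {k: True, p: True, v: False, z: False}


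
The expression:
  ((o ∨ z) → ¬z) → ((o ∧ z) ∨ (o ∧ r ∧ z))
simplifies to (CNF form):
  z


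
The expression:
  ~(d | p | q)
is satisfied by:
  {q: False, d: False, p: False}


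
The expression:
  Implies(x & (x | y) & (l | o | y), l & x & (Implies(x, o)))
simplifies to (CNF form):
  (l | ~l | ~x) & (l | ~o | ~x) & (l | ~x | ~y) & (o | ~l | ~x) & (o | ~o | ~x) & (o | ~x | ~y)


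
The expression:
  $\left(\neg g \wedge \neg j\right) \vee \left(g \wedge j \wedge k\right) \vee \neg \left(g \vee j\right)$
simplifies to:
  $\left(g \vee \neg j\right) \wedge \left(j \vee \neg g\right) \wedge \left(k \vee \neg j\right)$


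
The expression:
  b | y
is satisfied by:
  {y: True, b: True}
  {y: True, b: False}
  {b: True, y: False}


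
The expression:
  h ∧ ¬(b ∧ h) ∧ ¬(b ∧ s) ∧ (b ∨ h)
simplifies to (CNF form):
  h ∧ ¬b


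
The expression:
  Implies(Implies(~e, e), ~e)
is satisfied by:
  {e: False}


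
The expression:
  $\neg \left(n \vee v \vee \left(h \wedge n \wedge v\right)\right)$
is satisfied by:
  {n: False, v: False}


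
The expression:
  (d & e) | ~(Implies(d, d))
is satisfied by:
  {e: True, d: True}


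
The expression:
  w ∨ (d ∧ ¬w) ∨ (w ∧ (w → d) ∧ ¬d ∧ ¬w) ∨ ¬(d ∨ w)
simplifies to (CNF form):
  True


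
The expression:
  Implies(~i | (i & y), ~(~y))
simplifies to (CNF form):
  i | y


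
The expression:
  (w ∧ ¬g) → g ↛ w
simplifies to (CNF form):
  g ∨ ¬w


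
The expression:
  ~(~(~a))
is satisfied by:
  {a: False}


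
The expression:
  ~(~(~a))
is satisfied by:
  {a: False}


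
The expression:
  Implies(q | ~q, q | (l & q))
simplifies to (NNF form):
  q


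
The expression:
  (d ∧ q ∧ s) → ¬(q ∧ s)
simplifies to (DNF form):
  ¬d ∨ ¬q ∨ ¬s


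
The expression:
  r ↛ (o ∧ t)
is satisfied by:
  {r: True, o: False, t: False}
  {r: True, t: True, o: False}
  {r: True, o: True, t: False}


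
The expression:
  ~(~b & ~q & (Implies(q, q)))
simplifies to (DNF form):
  b | q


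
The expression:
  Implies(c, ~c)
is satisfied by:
  {c: False}


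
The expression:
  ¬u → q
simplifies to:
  q ∨ u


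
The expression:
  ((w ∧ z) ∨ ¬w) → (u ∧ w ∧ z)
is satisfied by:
  {w: True, u: True, z: False}
  {w: True, u: False, z: False}
  {w: True, z: True, u: True}


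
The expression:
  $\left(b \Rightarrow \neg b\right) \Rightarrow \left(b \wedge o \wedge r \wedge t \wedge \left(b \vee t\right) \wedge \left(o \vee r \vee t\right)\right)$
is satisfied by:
  {b: True}


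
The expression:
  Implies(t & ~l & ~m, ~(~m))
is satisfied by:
  {l: True, m: True, t: False}
  {l: True, t: False, m: False}
  {m: True, t: False, l: False}
  {m: False, t: False, l: False}
  {l: True, m: True, t: True}
  {l: True, t: True, m: False}
  {m: True, t: True, l: False}


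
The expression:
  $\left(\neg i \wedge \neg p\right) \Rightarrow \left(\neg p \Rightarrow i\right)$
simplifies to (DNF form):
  $i \vee p$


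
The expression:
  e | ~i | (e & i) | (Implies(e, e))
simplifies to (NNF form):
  True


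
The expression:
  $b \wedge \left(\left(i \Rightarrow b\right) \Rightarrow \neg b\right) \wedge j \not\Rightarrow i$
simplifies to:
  $\text{False}$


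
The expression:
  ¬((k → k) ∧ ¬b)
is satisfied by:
  {b: True}


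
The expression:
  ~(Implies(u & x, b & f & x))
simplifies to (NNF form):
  u & x & (~b | ~f)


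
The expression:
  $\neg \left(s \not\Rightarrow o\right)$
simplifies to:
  $o \vee \neg s$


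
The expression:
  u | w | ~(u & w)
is always true.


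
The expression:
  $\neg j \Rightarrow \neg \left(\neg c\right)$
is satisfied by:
  {c: True, j: True}
  {c: True, j: False}
  {j: True, c: False}


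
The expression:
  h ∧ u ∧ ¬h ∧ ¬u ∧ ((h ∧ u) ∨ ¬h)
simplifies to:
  False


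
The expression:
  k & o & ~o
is never true.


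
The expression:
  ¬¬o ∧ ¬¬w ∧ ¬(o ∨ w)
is never true.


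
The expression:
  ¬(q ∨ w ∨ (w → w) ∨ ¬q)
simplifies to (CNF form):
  False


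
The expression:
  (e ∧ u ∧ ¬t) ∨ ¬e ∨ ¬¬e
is always true.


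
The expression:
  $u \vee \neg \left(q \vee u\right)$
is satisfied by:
  {u: True, q: False}
  {q: False, u: False}
  {q: True, u: True}


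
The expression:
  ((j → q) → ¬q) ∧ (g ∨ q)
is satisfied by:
  {g: True, q: False}


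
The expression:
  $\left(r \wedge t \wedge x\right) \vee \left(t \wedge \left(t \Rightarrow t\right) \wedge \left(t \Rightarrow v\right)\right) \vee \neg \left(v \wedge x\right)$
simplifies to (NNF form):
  $t \vee \neg v \vee \neg x$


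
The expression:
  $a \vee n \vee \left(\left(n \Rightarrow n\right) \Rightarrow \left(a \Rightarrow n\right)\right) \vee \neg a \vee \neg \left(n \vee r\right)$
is always true.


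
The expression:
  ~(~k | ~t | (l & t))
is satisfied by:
  {t: True, k: True, l: False}


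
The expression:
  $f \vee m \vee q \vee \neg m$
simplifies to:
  $\text{True}$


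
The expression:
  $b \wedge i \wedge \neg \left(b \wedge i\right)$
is never true.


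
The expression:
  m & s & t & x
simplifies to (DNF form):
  m & s & t & x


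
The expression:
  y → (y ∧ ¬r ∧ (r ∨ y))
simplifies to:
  ¬r ∨ ¬y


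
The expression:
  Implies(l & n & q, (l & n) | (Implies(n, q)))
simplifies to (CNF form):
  True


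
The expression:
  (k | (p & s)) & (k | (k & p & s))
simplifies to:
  k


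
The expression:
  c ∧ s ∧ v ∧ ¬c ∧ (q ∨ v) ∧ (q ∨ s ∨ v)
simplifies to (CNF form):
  False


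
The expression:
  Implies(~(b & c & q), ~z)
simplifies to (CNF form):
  (b | ~z) & (c | ~z) & (q | ~z)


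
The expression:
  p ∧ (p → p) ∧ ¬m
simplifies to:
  p ∧ ¬m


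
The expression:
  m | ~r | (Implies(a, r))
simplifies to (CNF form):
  True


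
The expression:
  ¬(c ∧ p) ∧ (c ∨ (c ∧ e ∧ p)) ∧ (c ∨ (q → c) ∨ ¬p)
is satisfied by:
  {c: True, p: False}


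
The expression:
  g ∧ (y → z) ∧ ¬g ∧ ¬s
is never true.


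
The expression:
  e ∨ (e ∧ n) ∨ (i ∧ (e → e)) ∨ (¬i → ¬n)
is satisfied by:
  {i: True, e: True, n: False}
  {i: True, e: False, n: False}
  {e: True, i: False, n: False}
  {i: False, e: False, n: False}
  {i: True, n: True, e: True}
  {i: True, n: True, e: False}
  {n: True, e: True, i: False}


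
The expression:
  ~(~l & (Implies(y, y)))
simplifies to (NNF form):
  l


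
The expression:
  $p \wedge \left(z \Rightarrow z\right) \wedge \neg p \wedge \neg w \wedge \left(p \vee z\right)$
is never true.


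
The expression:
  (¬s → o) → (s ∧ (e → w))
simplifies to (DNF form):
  (s ∧ w) ∨ (s ∧ ¬e) ∨ (¬o ∧ ¬s)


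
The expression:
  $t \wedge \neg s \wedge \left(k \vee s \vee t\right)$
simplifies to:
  $t \wedge \neg s$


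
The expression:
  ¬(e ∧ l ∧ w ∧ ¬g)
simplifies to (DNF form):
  g ∨ ¬e ∨ ¬l ∨ ¬w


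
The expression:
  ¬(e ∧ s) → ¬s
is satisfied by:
  {e: True, s: False}
  {s: False, e: False}
  {s: True, e: True}


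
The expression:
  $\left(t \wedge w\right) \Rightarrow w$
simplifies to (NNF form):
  $\text{True}$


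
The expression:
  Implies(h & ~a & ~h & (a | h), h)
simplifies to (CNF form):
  True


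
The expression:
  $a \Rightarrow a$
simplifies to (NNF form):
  $\text{True}$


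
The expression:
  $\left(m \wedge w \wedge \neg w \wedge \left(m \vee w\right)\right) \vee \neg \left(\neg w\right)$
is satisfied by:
  {w: True}


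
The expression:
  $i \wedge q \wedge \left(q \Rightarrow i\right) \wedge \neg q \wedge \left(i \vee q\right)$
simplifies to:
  $\text{False}$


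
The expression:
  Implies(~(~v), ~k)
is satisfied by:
  {k: False, v: False}
  {v: True, k: False}
  {k: True, v: False}


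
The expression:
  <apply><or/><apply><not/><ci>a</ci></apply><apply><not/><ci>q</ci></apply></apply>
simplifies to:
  <apply><or/><apply><not/><ci>a</ci></apply><apply><not/><ci>q</ci></apply></apply>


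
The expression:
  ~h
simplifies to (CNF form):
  ~h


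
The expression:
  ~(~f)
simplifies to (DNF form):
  f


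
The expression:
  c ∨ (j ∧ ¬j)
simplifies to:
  c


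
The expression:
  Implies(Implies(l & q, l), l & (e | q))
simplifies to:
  l & (e | q)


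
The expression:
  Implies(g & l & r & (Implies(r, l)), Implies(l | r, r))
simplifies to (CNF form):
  True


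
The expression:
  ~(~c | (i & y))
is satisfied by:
  {c: True, y: False, i: False}
  {c: True, i: True, y: False}
  {c: True, y: True, i: False}


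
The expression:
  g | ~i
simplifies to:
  g | ~i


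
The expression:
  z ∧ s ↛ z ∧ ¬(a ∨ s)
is never true.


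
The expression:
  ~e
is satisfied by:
  {e: False}


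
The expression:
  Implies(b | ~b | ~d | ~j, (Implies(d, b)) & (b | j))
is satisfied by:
  {b: True, j: True, d: False}
  {b: True, j: False, d: False}
  {b: True, d: True, j: True}
  {b: True, d: True, j: False}
  {j: True, d: False, b: False}


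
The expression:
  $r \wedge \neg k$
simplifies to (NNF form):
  $r \wedge \neg k$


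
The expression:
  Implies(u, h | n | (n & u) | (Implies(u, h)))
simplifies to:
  h | n | ~u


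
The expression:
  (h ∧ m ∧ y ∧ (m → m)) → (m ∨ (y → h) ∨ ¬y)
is always true.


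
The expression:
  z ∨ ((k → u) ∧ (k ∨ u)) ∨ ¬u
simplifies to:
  True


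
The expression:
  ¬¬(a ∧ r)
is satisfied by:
  {r: True, a: True}


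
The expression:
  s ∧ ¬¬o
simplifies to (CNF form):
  o ∧ s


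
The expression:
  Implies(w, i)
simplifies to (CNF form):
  i | ~w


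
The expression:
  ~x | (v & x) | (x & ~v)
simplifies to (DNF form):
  True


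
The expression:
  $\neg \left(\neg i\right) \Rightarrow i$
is always true.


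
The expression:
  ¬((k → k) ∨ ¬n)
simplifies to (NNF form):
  False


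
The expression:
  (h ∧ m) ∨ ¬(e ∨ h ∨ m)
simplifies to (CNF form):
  (h ∨ ¬e) ∧ (h ∨ ¬m) ∧ (m ∨ ¬h)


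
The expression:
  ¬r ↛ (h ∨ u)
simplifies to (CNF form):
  ¬h ∧ ¬r ∧ ¬u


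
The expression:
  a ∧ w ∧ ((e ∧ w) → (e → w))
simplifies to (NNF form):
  a ∧ w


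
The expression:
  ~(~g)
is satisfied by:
  {g: True}


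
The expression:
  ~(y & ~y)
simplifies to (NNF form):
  True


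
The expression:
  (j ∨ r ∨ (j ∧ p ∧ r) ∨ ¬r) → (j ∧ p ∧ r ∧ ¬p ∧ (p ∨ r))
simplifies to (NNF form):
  False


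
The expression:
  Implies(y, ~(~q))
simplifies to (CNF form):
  q | ~y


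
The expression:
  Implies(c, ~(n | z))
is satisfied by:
  {n: False, c: False, z: False}
  {z: True, n: False, c: False}
  {n: True, z: False, c: False}
  {z: True, n: True, c: False}
  {c: True, z: False, n: False}


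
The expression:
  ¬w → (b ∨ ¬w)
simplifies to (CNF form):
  True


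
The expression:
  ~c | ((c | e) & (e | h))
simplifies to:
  e | h | ~c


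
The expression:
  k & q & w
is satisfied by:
  {w: True, q: True, k: True}


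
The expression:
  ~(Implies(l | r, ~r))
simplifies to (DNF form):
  r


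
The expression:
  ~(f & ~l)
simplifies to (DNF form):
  l | ~f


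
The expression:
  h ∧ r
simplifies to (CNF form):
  h ∧ r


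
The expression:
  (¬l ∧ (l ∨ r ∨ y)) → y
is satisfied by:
  {y: True, l: True, r: False}
  {y: True, l: False, r: False}
  {l: True, y: False, r: False}
  {y: False, l: False, r: False}
  {r: True, y: True, l: True}
  {r: True, y: True, l: False}
  {r: True, l: True, y: False}


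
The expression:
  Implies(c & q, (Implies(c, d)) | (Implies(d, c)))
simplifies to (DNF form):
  True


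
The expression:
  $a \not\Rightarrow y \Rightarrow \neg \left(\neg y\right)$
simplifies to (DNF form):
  $y \vee \neg a$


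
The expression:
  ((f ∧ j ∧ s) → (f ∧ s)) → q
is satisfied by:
  {q: True}


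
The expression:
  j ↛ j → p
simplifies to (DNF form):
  True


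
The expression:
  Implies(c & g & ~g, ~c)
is always true.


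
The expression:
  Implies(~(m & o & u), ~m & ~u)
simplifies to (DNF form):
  (u & ~u) | (m & o & u) | (~m & ~u) | (m & o & ~m) | (m & u & ~u) | (o & u & ~u) | (m & ~m & ~u) | (o & ~m & ~u)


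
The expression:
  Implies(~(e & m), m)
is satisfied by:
  {m: True}


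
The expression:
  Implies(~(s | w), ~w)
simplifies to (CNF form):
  True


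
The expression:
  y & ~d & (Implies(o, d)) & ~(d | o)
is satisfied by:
  {y: True, d: False, o: False}


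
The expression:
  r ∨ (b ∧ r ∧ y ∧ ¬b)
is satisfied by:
  {r: True}


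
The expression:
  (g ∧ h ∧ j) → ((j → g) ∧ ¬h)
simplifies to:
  ¬g ∨ ¬h ∨ ¬j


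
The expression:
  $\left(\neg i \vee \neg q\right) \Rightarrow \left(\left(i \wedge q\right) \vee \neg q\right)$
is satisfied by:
  {i: True, q: False}
  {q: False, i: False}
  {q: True, i: True}


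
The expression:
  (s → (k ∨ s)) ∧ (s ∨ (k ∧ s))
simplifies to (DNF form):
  s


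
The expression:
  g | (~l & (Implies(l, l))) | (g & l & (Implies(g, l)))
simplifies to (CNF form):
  g | ~l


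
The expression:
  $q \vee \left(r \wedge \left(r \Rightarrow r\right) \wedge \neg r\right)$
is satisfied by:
  {q: True}


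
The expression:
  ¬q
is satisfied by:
  {q: False}


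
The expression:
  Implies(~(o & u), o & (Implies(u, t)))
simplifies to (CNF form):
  o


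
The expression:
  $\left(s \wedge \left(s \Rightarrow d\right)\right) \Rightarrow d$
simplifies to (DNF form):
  $\text{True}$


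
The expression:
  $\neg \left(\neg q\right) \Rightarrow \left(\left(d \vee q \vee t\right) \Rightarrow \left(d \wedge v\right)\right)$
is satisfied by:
  {v: True, d: True, q: False}
  {v: True, d: False, q: False}
  {d: True, v: False, q: False}
  {v: False, d: False, q: False}
  {v: True, q: True, d: True}


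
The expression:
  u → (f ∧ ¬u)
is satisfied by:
  {u: False}


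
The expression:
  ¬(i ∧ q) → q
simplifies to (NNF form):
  q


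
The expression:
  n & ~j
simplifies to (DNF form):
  n & ~j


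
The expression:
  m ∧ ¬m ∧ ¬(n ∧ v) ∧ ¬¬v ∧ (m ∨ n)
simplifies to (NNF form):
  False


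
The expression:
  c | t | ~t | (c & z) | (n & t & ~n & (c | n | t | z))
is always true.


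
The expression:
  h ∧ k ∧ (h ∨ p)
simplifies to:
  h ∧ k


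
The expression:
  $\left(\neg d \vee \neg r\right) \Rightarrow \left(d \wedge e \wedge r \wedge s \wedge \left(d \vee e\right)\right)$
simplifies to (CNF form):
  $d \wedge r$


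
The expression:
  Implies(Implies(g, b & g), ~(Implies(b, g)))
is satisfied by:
  {g: True, b: False}
  {b: True, g: False}


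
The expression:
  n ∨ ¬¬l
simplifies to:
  l ∨ n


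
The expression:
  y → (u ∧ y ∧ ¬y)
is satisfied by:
  {y: False}


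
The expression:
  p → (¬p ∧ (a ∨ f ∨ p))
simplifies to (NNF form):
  ¬p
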